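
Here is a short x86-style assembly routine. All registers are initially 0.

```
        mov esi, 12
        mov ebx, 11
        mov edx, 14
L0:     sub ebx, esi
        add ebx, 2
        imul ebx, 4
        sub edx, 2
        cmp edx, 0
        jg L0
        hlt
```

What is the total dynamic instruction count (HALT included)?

after mov esi, 12: esi=12
after mov ebx, 11: ebx=11
after mov edx, 14: edx=14
after sub ebx, esi: ebx=11-12=-1
after add ebx, 2: ebx=(-1)+2=1
after imul ebx, 4: ebx=1*4=4
after sub edx, 2: edx=14-2=12
cmp edx, 0  (cmp 12,0)
jg L0: taken
after sub ebx, esi: ebx=4-12=-8
after add ebx, 2: ebx=(-8)+2=-6
after imul ebx, 4: ebx=(-6)*4=-24
after sub edx, 2: edx=12-2=10
cmp edx, 0  (cmp 10,0)
jg L0: taken
after sub ebx, esi: ebx=(-24)-12=-36
after add ebx, 2: ebx=(-36)+2=-34
after imul ebx, 4: ebx=(-34)*4=-136
after sub edx, 2: edx=10-2=8
cmp edx, 0  (cmp 8,0)
jg L0: taken
after sub ebx, esi: ebx=(-136)-12=-148
after add ebx, 2: ebx=(-148)+2=-146
after imul ebx, 4: ebx=(-146)*4=-584
after sub edx, 2: edx=8-2=6
cmp edx, 0  (cmp 6,0)
jg L0: taken
after sub ebx, esi: ebx=(-584)-12=-596
after add ebx, 2: ebx=(-596)+2=-594
after imul ebx, 4: ebx=(-594)*4=-2376
after sub edx, 2: edx=6-2=4
cmp edx, 0  (cmp 4,0)
jg L0: taken
after sub ebx, esi: ebx=(-2376)-12=-2388
after add ebx, 2: ebx=(-2388)+2=-2386
after imul ebx, 4: ebx=(-2386)*4=-9544
after sub edx, 2: edx=4-2=2
cmp edx, 0  (cmp 2,0)
jg L0: taken
after sub ebx, esi: ebx=(-9544)-12=-9556
after add ebx, 2: ebx=(-9556)+2=-9554
after imul ebx, 4: ebx=(-9554)*4=-38216
after sub edx, 2: edx=2-2=0
cmp edx, 0  (cmp 0,0)
jg L0: not taken
halt.
Total executed instructions: 46.

46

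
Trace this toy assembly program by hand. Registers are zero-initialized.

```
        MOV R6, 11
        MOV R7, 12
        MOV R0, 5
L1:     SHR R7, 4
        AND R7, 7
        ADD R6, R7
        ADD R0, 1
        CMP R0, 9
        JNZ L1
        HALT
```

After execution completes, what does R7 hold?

MOV R6, 11 → R6=11
MOV R7, 12 → R7=12
MOV R0, 5 → R0=5
SHR R7, 4 → R7=12>>4=0
AND R7, 7 → R7=0&7=0
ADD R6, R7 → R6=11+0=11
ADD R0, 1 → R0=5+1=6
CMP R0, 9  (cmp 6,9)
JNZ L1: taken
SHR R7, 4 → R7=0>>4=0
AND R7, 7 → R7=0&7=0
ADD R6, R7 → R6=11+0=11
ADD R0, 1 → R0=6+1=7
CMP R0, 9  (cmp 7,9)
JNZ L1: taken
SHR R7, 4 → R7=0>>4=0
AND R7, 7 → R7=0&7=0
ADD R6, R7 → R6=11+0=11
ADD R0, 1 → R0=7+1=8
CMP R0, 9  (cmp 8,9)
JNZ L1: taken
SHR R7, 4 → R7=0>>4=0
AND R7, 7 → R7=0&7=0
ADD R6, R7 → R6=11+0=11
ADD R0, 1 → R0=8+1=9
CMP R0, 9  (cmp 9,9)
JNZ L1: not taken
halt.

0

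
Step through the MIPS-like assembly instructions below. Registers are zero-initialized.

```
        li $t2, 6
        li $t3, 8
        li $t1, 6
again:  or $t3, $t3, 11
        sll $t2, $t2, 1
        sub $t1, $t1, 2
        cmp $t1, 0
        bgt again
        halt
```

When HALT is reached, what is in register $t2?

$t2=6
$t3=8
$t1=6
$t3=8|11=11
$t2=6<<1=12
$t1=6-2=4
cmp $t1, 0  (cmp 4,0)
bgt again: taken
$t3=11|11=11
$t2=12<<1=24
$t1=4-2=2
cmp $t1, 0  (cmp 2,0)
bgt again: taken
$t3=11|11=11
$t2=24<<1=48
$t1=2-2=0
cmp $t1, 0  (cmp 0,0)
bgt again: not taken
halt.

48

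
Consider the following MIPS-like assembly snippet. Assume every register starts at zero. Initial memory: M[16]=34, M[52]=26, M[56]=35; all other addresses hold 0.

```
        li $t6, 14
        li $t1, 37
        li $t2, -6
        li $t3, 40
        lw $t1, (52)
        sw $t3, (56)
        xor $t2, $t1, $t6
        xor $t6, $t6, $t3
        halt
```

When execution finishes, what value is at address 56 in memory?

li $t6, 14 → $t6=14
li $t1, 37 → $t1=37
li $t2, -6 → $t2=-6
li $t3, 40 → $t3=40
lw $t1, (52) → $t1=M[52]=26
sw $t3, (56) → M[56]=40
xor $t2, $t1, $t6 → $t2=26^14=20
xor $t6, $t6, $t3 → $t6=14^40=38
halt.

40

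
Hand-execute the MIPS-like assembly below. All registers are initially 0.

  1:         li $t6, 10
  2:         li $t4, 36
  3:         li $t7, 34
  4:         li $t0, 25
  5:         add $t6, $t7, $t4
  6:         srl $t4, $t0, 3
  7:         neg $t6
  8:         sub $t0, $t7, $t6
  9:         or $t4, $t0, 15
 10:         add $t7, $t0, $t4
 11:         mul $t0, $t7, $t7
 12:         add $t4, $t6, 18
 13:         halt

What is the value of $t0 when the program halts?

$t6=10
$t4=36
$t7=34
$t0=25
$t6=34+36=70
$t4=25>>3=3
$t6=-(70)=-70
$t0=34-(-70)=104
$t4=104|15=111
$t7=104+111=215
$t0=215*215=46225
$t4=(-70)+18=-52
halt.

46225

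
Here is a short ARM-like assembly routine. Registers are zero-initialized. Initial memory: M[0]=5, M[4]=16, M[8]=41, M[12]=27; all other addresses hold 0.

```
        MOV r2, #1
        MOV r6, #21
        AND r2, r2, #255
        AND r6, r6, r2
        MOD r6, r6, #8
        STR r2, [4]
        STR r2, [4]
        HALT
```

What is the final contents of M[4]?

MOV r2, #1 → r2=1
MOV r6, #21 → r6=21
AND r2, r2, #255 → r2=1&255=1
AND r6, r6, r2 → r6=21&1=1
MOD r6, r6, #8 → r6=1%8=1
STR r2, [4] → M[4]=1
STR r2, [4] → M[4]=1
halt.

1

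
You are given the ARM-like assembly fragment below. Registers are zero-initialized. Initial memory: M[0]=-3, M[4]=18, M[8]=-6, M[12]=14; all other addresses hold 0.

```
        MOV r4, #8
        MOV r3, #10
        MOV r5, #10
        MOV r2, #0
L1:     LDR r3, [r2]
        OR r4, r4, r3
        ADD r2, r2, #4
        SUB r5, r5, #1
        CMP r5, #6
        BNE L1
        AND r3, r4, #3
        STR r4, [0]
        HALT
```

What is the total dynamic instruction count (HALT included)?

31

after MOV r4, #8: r4=8
after MOV r3, #10: r3=10
after MOV r5, #10: r5=10
after MOV r2, #0: r2=0
after LDR r3, [r2]: r3=M[0]=-3
after OR r4, r4, r3: r4=8|(-3)=-3
after ADD r2, r2, #4: r2=0+4=4
after SUB r5, r5, #1: r5=10-1=9
CMP r5, #6  (cmp 9,6)
BNE L1: taken
after LDR r3, [r2]: r3=M[4]=18
after OR r4, r4, r3: r4=(-3)|18=-1
after ADD r2, r2, #4: r2=4+4=8
after SUB r5, r5, #1: r5=9-1=8
CMP r5, #6  (cmp 8,6)
BNE L1: taken
after LDR r3, [r2]: r3=M[8]=-6
after OR r4, r4, r3: r4=(-1)|(-6)=-1
after ADD r2, r2, #4: r2=8+4=12
after SUB r5, r5, #1: r5=8-1=7
CMP r5, #6  (cmp 7,6)
BNE L1: taken
after LDR r3, [r2]: r3=M[12]=14
after OR r4, r4, r3: r4=(-1)|14=-1
after ADD r2, r2, #4: r2=12+4=16
after SUB r5, r5, #1: r5=7-1=6
CMP r5, #6  (cmp 6,6)
BNE L1: not taken
after AND r3, r4, #3: r3=(-1)&3=3
STR r4, [0] → M[0]=-1
halt.
Total executed instructions: 31.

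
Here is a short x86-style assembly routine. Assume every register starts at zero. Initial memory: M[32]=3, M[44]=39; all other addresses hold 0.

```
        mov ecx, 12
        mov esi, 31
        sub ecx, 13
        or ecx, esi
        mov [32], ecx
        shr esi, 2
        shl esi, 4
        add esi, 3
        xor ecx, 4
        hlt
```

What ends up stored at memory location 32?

-1

mov ecx, 12 → ecx=12
mov esi, 31 → esi=31
sub ecx, 13 → ecx=12-13=-1
or ecx, esi → ecx=(-1)|31=-1
mov [32], ecx → M[32]=-1
shr esi, 2 → esi=31>>2=7
shl esi, 4 → esi=7<<4=112
add esi, 3 → esi=112+3=115
xor ecx, 4 → ecx=(-1)^4=-5
halt.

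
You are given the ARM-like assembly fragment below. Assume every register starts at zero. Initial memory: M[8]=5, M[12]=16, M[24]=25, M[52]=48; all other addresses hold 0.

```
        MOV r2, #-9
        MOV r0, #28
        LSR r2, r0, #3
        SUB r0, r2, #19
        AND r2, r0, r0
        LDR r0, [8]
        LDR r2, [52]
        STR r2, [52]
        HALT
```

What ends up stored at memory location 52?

r2=-9
r0=28
r2=28>>3=3
r0=3-19=-16
r2=(-16)&(-16)=-16
r0=M[8]=5
r2=M[52]=48
STR r2, [52] → M[52]=48
halt.

48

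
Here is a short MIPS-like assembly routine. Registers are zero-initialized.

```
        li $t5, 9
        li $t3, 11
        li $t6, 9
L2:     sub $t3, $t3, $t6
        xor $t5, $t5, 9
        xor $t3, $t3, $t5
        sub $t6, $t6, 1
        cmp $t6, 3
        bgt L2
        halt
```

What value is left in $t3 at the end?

-17

$t5=9
$t3=11
$t6=9
$t3=11-9=2
$t5=9^9=0
$t3=2^0=2
$t6=9-1=8
cmp $t6, 3  (cmp 8,3)
bgt L2: taken
$t3=2-8=-6
$t5=0^9=9
$t3=(-6)^9=-13
$t6=8-1=7
cmp $t6, 3  (cmp 7,3)
bgt L2: taken
$t3=(-13)-7=-20
$t5=9^9=0
$t3=(-20)^0=-20
$t6=7-1=6
cmp $t6, 3  (cmp 6,3)
bgt L2: taken
$t3=(-20)-6=-26
$t5=0^9=9
$t3=(-26)^9=-17
$t6=6-1=5
cmp $t6, 3  (cmp 5,3)
bgt L2: taken
$t3=(-17)-5=-22
$t5=9^9=0
$t3=(-22)^0=-22
$t6=5-1=4
cmp $t6, 3  (cmp 4,3)
bgt L2: taken
$t3=(-22)-4=-26
$t5=0^9=9
$t3=(-26)^9=-17
$t6=4-1=3
cmp $t6, 3  (cmp 3,3)
bgt L2: not taken
halt.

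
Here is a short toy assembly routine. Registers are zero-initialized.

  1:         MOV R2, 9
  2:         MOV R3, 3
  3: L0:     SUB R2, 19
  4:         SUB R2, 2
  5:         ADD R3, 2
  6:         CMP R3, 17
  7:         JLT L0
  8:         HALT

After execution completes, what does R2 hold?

-138

MOV R2, 9 → R2=9
MOV R3, 3 → R3=3
SUB R2, 19 → R2=9-19=-10
SUB R2, 2 → R2=(-10)-2=-12
ADD R3, 2 → R3=3+2=5
CMP R3, 17  (cmp 5,17)
JLT L0: taken
SUB R2, 19 → R2=(-12)-19=-31
SUB R2, 2 → R2=(-31)-2=-33
ADD R3, 2 → R3=5+2=7
CMP R3, 17  (cmp 7,17)
JLT L0: taken
SUB R2, 19 → R2=(-33)-19=-52
SUB R2, 2 → R2=(-52)-2=-54
ADD R3, 2 → R3=7+2=9
CMP R3, 17  (cmp 9,17)
JLT L0: taken
SUB R2, 19 → R2=(-54)-19=-73
SUB R2, 2 → R2=(-73)-2=-75
ADD R3, 2 → R3=9+2=11
CMP R3, 17  (cmp 11,17)
JLT L0: taken
SUB R2, 19 → R2=(-75)-19=-94
SUB R2, 2 → R2=(-94)-2=-96
ADD R3, 2 → R3=11+2=13
CMP R3, 17  (cmp 13,17)
JLT L0: taken
SUB R2, 19 → R2=(-96)-19=-115
SUB R2, 2 → R2=(-115)-2=-117
ADD R3, 2 → R3=13+2=15
CMP R3, 17  (cmp 15,17)
JLT L0: taken
SUB R2, 19 → R2=(-117)-19=-136
SUB R2, 2 → R2=(-136)-2=-138
ADD R3, 2 → R3=15+2=17
CMP R3, 17  (cmp 17,17)
JLT L0: not taken
halt.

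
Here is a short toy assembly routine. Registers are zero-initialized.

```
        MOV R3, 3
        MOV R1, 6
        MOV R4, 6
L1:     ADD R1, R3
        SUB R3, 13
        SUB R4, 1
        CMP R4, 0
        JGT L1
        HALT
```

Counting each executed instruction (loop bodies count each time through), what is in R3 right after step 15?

R3=3
R1=6
R4=6
R1=6+3=9
R3=3-13=-10
R4=6-1=5
CMP R4, 0  (cmp 5,0)
JGT L1: taken
R1=9+(-10)=-1
R3=(-10)-13=-23
R4=5-1=4
CMP R4, 0  (cmp 4,0)
JGT L1: taken
R1=(-1)+(-23)=-24
R3=(-23)-13=-36
After step 15: R3 = -36.

-36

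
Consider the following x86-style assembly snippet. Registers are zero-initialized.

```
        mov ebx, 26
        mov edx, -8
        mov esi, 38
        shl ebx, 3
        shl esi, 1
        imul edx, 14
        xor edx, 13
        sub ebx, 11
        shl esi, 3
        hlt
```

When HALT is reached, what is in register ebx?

mov ebx, 26 → ebx=26
mov edx, -8 → edx=-8
mov esi, 38 → esi=38
shl ebx, 3 → ebx=26<<3=208
shl esi, 1 → esi=38<<1=76
imul edx, 14 → edx=(-8)*14=-112
xor edx, 13 → edx=(-112)^13=-99
sub ebx, 11 → ebx=208-11=197
shl esi, 3 → esi=76<<3=608
halt.

197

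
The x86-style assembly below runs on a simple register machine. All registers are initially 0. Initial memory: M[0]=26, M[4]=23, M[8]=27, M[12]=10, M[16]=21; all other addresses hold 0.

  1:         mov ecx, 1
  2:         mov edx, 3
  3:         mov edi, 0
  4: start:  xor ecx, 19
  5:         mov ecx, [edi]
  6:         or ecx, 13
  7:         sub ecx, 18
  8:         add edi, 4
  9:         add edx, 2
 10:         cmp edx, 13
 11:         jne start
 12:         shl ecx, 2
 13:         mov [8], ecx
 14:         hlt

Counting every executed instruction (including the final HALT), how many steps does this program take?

46

mov ecx, 1 → ecx=1
mov edx, 3 → edx=3
mov edi, 0 → edi=0
xor ecx, 19 → ecx=1^19=18
mov ecx, [edi] → ecx=M[0]=26
or ecx, 13 → ecx=26|13=31
sub ecx, 18 → ecx=31-18=13
add edi, 4 → edi=0+4=4
add edx, 2 → edx=3+2=5
cmp edx, 13  (cmp 5,13)
jne start: taken
xor ecx, 19 → ecx=13^19=30
mov ecx, [edi] → ecx=M[4]=23
or ecx, 13 → ecx=23|13=31
sub ecx, 18 → ecx=31-18=13
add edi, 4 → edi=4+4=8
add edx, 2 → edx=5+2=7
cmp edx, 13  (cmp 7,13)
jne start: taken
xor ecx, 19 → ecx=13^19=30
mov ecx, [edi] → ecx=M[8]=27
or ecx, 13 → ecx=27|13=31
sub ecx, 18 → ecx=31-18=13
add edi, 4 → edi=8+4=12
add edx, 2 → edx=7+2=9
cmp edx, 13  (cmp 9,13)
jne start: taken
xor ecx, 19 → ecx=13^19=30
mov ecx, [edi] → ecx=M[12]=10
or ecx, 13 → ecx=10|13=15
sub ecx, 18 → ecx=15-18=-3
add edi, 4 → edi=12+4=16
add edx, 2 → edx=9+2=11
cmp edx, 13  (cmp 11,13)
jne start: taken
xor ecx, 19 → ecx=(-3)^19=-18
mov ecx, [edi] → ecx=M[16]=21
or ecx, 13 → ecx=21|13=29
sub ecx, 18 → ecx=29-18=11
add edi, 4 → edi=16+4=20
add edx, 2 → edx=11+2=13
cmp edx, 13  (cmp 13,13)
jne start: not taken
shl ecx, 2 → ecx=11<<2=44
mov [8], ecx → M[8]=44
halt.
Total executed instructions: 46.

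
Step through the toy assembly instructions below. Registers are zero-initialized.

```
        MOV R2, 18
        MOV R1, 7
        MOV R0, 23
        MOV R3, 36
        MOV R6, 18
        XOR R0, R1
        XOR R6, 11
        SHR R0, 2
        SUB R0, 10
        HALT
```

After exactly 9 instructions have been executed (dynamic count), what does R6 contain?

after MOV R2, 18: R2=18
after MOV R1, 7: R1=7
after MOV R0, 23: R0=23
after MOV R3, 36: R3=36
after MOV R6, 18: R6=18
after XOR R0, R1: R0=23^7=16
after XOR R6, 11: R6=18^11=25
after SHR R0, 2: R0=16>>2=4
after SUB R0, 10: R0=4-10=-6
After step 9: R6 = 25.

25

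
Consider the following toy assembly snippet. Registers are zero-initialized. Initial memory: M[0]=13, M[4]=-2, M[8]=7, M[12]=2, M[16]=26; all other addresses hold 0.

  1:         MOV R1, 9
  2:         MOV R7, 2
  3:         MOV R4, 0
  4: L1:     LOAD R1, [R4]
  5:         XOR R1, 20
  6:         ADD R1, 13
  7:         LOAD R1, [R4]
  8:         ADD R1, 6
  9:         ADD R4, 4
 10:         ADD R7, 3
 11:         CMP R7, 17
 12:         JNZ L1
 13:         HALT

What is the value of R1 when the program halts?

MOV R1, 9 → R1=9
MOV R7, 2 → R7=2
MOV R4, 0 → R4=0
LOAD R1, [R4] → R1=M[0]=13
XOR R1, 20 → R1=13^20=25
ADD R1, 13 → R1=25+13=38
LOAD R1, [R4] → R1=M[0]=13
ADD R1, 6 → R1=13+6=19
ADD R4, 4 → R4=0+4=4
ADD R7, 3 → R7=2+3=5
CMP R7, 17  (cmp 5,17)
JNZ L1: taken
LOAD R1, [R4] → R1=M[4]=-2
XOR R1, 20 → R1=(-2)^20=-22
ADD R1, 13 → R1=(-22)+13=-9
LOAD R1, [R4] → R1=M[4]=-2
ADD R1, 6 → R1=(-2)+6=4
ADD R4, 4 → R4=4+4=8
ADD R7, 3 → R7=5+3=8
CMP R7, 17  (cmp 8,17)
JNZ L1: taken
LOAD R1, [R4] → R1=M[8]=7
XOR R1, 20 → R1=7^20=19
ADD R1, 13 → R1=19+13=32
LOAD R1, [R4] → R1=M[8]=7
ADD R1, 6 → R1=7+6=13
ADD R4, 4 → R4=8+4=12
ADD R7, 3 → R7=8+3=11
CMP R7, 17  (cmp 11,17)
JNZ L1: taken
LOAD R1, [R4] → R1=M[12]=2
XOR R1, 20 → R1=2^20=22
ADD R1, 13 → R1=22+13=35
LOAD R1, [R4] → R1=M[12]=2
ADD R1, 6 → R1=2+6=8
ADD R4, 4 → R4=12+4=16
ADD R7, 3 → R7=11+3=14
CMP R7, 17  (cmp 14,17)
JNZ L1: taken
LOAD R1, [R4] → R1=M[16]=26
XOR R1, 20 → R1=26^20=14
ADD R1, 13 → R1=14+13=27
LOAD R1, [R4] → R1=M[16]=26
ADD R1, 6 → R1=26+6=32
ADD R4, 4 → R4=16+4=20
ADD R7, 3 → R7=14+3=17
CMP R7, 17  (cmp 17,17)
JNZ L1: not taken
halt.

32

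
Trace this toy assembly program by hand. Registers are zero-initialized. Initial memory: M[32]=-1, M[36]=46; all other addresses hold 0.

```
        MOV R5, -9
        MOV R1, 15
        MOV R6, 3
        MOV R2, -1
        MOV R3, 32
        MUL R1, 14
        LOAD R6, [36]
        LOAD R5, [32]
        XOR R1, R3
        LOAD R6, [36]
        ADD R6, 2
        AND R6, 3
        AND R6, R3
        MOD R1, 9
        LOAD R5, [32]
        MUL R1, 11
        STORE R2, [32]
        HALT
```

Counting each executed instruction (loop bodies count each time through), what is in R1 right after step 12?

after MOV R5, -9: R5=-9
after MOV R1, 15: R1=15
after MOV R6, 3: R6=3
after MOV R2, -1: R2=-1
after MOV R3, 32: R3=32
after MUL R1, 14: R1=15*14=210
after LOAD R6, [36]: R6=M[36]=46
after LOAD R5, [32]: R5=M[32]=-1
after XOR R1, R3: R1=210^32=242
after LOAD R6, [36]: R6=M[36]=46
after ADD R6, 2: R6=46+2=48
after AND R6, 3: R6=48&3=0
After step 12: R1 = 242.

242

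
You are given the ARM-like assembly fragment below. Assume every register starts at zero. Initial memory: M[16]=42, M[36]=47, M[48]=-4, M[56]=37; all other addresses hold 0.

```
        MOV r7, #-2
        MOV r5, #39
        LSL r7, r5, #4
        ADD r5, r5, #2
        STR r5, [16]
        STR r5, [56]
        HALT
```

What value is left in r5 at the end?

41

after MOV r7, #-2: r7=-2
after MOV r5, #39: r5=39
after LSL r7, r5, #4: r7=39<<4=624
after ADD r5, r5, #2: r5=39+2=41
STR r5, [16] → M[16]=41
STR r5, [56] → M[56]=41
halt.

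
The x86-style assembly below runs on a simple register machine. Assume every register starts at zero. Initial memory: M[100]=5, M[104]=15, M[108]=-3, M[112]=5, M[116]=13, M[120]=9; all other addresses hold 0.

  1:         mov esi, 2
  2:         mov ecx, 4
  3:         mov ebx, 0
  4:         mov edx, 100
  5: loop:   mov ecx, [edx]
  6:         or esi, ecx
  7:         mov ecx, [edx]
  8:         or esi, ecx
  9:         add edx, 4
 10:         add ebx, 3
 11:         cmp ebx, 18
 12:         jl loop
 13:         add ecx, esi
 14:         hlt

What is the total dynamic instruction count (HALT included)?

54

after mov esi, 2: esi=2
after mov ecx, 4: ecx=4
after mov ebx, 0: ebx=0
after mov edx, 100: edx=100
after mov ecx, [edx]: ecx=M[100]=5
after or esi, ecx: esi=2|5=7
after mov ecx, [edx]: ecx=M[100]=5
after or esi, ecx: esi=7|5=7
after add edx, 4: edx=100+4=104
after add ebx, 3: ebx=0+3=3
cmp ebx, 18  (cmp 3,18)
jl loop: taken
after mov ecx, [edx]: ecx=M[104]=15
after or esi, ecx: esi=7|15=15
after mov ecx, [edx]: ecx=M[104]=15
after or esi, ecx: esi=15|15=15
after add edx, 4: edx=104+4=108
after add ebx, 3: ebx=3+3=6
cmp ebx, 18  (cmp 6,18)
jl loop: taken
after mov ecx, [edx]: ecx=M[108]=-3
after or esi, ecx: esi=15|(-3)=-1
after mov ecx, [edx]: ecx=M[108]=-3
after or esi, ecx: esi=(-1)|(-3)=-1
after add edx, 4: edx=108+4=112
after add ebx, 3: ebx=6+3=9
cmp ebx, 18  (cmp 9,18)
jl loop: taken
after mov ecx, [edx]: ecx=M[112]=5
after or esi, ecx: esi=(-1)|5=-1
after mov ecx, [edx]: ecx=M[112]=5
after or esi, ecx: esi=(-1)|5=-1
after add edx, 4: edx=112+4=116
after add ebx, 3: ebx=9+3=12
cmp ebx, 18  (cmp 12,18)
jl loop: taken
after mov ecx, [edx]: ecx=M[116]=13
after or esi, ecx: esi=(-1)|13=-1
after mov ecx, [edx]: ecx=M[116]=13
after or esi, ecx: esi=(-1)|13=-1
after add edx, 4: edx=116+4=120
after add ebx, 3: ebx=12+3=15
cmp ebx, 18  (cmp 15,18)
jl loop: taken
after mov ecx, [edx]: ecx=M[120]=9
after or esi, ecx: esi=(-1)|9=-1
after mov ecx, [edx]: ecx=M[120]=9
after or esi, ecx: esi=(-1)|9=-1
after add edx, 4: edx=120+4=124
after add ebx, 3: ebx=15+3=18
cmp ebx, 18  (cmp 18,18)
jl loop: not taken
after add ecx, esi: ecx=9+(-1)=8
halt.
Total executed instructions: 54.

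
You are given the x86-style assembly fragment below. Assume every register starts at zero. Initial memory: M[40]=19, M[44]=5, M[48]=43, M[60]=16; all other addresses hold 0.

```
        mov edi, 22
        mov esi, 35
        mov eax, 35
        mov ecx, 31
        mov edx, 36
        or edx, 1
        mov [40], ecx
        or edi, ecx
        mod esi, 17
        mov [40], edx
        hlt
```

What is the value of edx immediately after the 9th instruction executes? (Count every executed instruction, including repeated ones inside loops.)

37

after mov edi, 22: edi=22
after mov esi, 35: esi=35
after mov eax, 35: eax=35
after mov ecx, 31: ecx=31
after mov edx, 36: edx=36
after or edx, 1: edx=36|1=37
mov [40], ecx → M[40]=31
after or edi, ecx: edi=22|31=31
after mod esi, 17: esi=35%17=1
After step 9: edx = 37.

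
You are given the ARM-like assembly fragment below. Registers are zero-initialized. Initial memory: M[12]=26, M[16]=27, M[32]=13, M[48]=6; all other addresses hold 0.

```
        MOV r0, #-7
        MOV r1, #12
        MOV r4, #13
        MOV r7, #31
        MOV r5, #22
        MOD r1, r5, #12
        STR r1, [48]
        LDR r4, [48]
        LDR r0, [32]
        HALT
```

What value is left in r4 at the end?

10

MOV r0, #-7 → r0=-7
MOV r1, #12 → r1=12
MOV r4, #13 → r4=13
MOV r7, #31 → r7=31
MOV r5, #22 → r5=22
MOD r1, r5, #12 → r1=22%12=10
STR r1, [48] → M[48]=10
LDR r4, [48] → r4=M[48]=10
LDR r0, [32] → r0=M[32]=13
halt.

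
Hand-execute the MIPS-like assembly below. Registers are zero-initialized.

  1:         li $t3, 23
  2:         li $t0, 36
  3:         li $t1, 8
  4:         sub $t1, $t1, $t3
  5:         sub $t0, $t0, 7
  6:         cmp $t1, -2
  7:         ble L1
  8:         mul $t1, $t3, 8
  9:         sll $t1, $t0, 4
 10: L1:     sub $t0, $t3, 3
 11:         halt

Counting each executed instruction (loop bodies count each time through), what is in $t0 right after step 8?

20

$t3=23
$t0=36
$t1=8
$t1=8-23=-15
$t0=36-7=29
cmp $t1, -2  (cmp -15,-2)
ble L1: taken
$t0=23-3=20
After step 8: $t0 = 20.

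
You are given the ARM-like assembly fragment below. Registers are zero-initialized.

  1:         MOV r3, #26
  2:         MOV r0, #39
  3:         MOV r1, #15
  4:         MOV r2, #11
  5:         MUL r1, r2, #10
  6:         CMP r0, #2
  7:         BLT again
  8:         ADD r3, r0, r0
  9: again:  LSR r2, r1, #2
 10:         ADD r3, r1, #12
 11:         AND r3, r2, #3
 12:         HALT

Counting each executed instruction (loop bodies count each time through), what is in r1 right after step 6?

r3=26
r0=39
r1=15
r2=11
r1=11*10=110
CMP r0, #2  (cmp 39,2)
After step 6: r1 = 110.

110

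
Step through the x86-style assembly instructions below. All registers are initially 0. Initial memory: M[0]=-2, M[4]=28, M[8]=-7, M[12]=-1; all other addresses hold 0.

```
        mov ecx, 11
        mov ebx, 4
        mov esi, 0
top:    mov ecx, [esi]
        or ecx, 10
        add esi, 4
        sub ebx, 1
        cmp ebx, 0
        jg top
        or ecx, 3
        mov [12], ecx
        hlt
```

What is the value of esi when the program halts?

16

after mov ecx, 11: ecx=11
after mov ebx, 4: ebx=4
after mov esi, 0: esi=0
after mov ecx, [esi]: ecx=M[0]=-2
after or ecx, 10: ecx=(-2)|10=-2
after add esi, 4: esi=0+4=4
after sub ebx, 1: ebx=4-1=3
cmp ebx, 0  (cmp 3,0)
jg top: taken
after mov ecx, [esi]: ecx=M[4]=28
after or ecx, 10: ecx=28|10=30
after add esi, 4: esi=4+4=8
after sub ebx, 1: ebx=3-1=2
cmp ebx, 0  (cmp 2,0)
jg top: taken
after mov ecx, [esi]: ecx=M[8]=-7
after or ecx, 10: ecx=(-7)|10=-5
after add esi, 4: esi=8+4=12
after sub ebx, 1: ebx=2-1=1
cmp ebx, 0  (cmp 1,0)
jg top: taken
after mov ecx, [esi]: ecx=M[12]=-1
after or ecx, 10: ecx=(-1)|10=-1
after add esi, 4: esi=12+4=16
after sub ebx, 1: ebx=1-1=0
cmp ebx, 0  (cmp 0,0)
jg top: not taken
after or ecx, 3: ecx=(-1)|3=-1
mov [12], ecx → M[12]=-1
halt.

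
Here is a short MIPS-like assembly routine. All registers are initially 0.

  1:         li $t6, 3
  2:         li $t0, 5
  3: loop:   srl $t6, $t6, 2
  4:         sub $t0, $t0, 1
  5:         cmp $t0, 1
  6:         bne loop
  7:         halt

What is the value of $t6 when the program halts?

li $t6, 3 → $t6=3
li $t0, 5 → $t0=5
srl $t6, $t6, 2 → $t6=3>>2=0
sub $t0, $t0, 1 → $t0=5-1=4
cmp $t0, 1  (cmp 4,1)
bne loop: taken
srl $t6, $t6, 2 → $t6=0>>2=0
sub $t0, $t0, 1 → $t0=4-1=3
cmp $t0, 1  (cmp 3,1)
bne loop: taken
srl $t6, $t6, 2 → $t6=0>>2=0
sub $t0, $t0, 1 → $t0=3-1=2
cmp $t0, 1  (cmp 2,1)
bne loop: taken
srl $t6, $t6, 2 → $t6=0>>2=0
sub $t0, $t0, 1 → $t0=2-1=1
cmp $t0, 1  (cmp 1,1)
bne loop: not taken
halt.

0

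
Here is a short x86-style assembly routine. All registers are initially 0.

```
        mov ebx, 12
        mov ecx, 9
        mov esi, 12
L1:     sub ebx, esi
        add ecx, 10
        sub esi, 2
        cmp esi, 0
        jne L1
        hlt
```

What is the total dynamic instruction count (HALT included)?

after mov ebx, 12: ebx=12
after mov ecx, 9: ecx=9
after mov esi, 12: esi=12
after sub ebx, esi: ebx=12-12=0
after add ecx, 10: ecx=9+10=19
after sub esi, 2: esi=12-2=10
cmp esi, 0  (cmp 10,0)
jne L1: taken
after sub ebx, esi: ebx=0-10=-10
after add ecx, 10: ecx=19+10=29
after sub esi, 2: esi=10-2=8
cmp esi, 0  (cmp 8,0)
jne L1: taken
after sub ebx, esi: ebx=(-10)-8=-18
after add ecx, 10: ecx=29+10=39
after sub esi, 2: esi=8-2=6
cmp esi, 0  (cmp 6,0)
jne L1: taken
after sub ebx, esi: ebx=(-18)-6=-24
after add ecx, 10: ecx=39+10=49
after sub esi, 2: esi=6-2=4
cmp esi, 0  (cmp 4,0)
jne L1: taken
after sub ebx, esi: ebx=(-24)-4=-28
after add ecx, 10: ecx=49+10=59
after sub esi, 2: esi=4-2=2
cmp esi, 0  (cmp 2,0)
jne L1: taken
after sub ebx, esi: ebx=(-28)-2=-30
after add ecx, 10: ecx=59+10=69
after sub esi, 2: esi=2-2=0
cmp esi, 0  (cmp 0,0)
jne L1: not taken
halt.
Total executed instructions: 34.

34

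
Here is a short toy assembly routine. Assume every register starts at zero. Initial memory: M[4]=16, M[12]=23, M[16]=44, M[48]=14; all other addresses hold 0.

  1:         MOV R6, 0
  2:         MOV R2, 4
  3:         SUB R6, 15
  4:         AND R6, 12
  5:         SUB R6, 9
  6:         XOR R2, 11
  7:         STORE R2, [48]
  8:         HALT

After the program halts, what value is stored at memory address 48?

after MOV R6, 0: R6=0
after MOV R2, 4: R2=4
after SUB R6, 15: R6=0-15=-15
after AND R6, 12: R6=(-15)&12=0
after SUB R6, 9: R6=0-9=-9
after XOR R2, 11: R2=4^11=15
STORE R2, [48] → M[48]=15
halt.

15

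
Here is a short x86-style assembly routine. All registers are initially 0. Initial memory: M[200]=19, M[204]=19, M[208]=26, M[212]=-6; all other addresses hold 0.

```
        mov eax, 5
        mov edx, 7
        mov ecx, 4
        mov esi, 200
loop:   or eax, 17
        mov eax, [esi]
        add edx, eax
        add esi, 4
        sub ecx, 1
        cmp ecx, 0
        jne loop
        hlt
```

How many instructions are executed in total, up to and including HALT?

33

mov eax, 5 → eax=5
mov edx, 7 → edx=7
mov ecx, 4 → ecx=4
mov esi, 200 → esi=200
or eax, 17 → eax=5|17=21
mov eax, [esi] → eax=M[200]=19
add edx, eax → edx=7+19=26
add esi, 4 → esi=200+4=204
sub ecx, 1 → ecx=4-1=3
cmp ecx, 0  (cmp 3,0)
jne loop: taken
or eax, 17 → eax=19|17=19
mov eax, [esi] → eax=M[204]=19
add edx, eax → edx=26+19=45
add esi, 4 → esi=204+4=208
sub ecx, 1 → ecx=3-1=2
cmp ecx, 0  (cmp 2,0)
jne loop: taken
or eax, 17 → eax=19|17=19
mov eax, [esi] → eax=M[208]=26
add edx, eax → edx=45+26=71
add esi, 4 → esi=208+4=212
sub ecx, 1 → ecx=2-1=1
cmp ecx, 0  (cmp 1,0)
jne loop: taken
or eax, 17 → eax=26|17=27
mov eax, [esi] → eax=M[212]=-6
add edx, eax → edx=71+(-6)=65
add esi, 4 → esi=212+4=216
sub ecx, 1 → ecx=1-1=0
cmp ecx, 0  (cmp 0,0)
jne loop: not taken
halt.
Total executed instructions: 33.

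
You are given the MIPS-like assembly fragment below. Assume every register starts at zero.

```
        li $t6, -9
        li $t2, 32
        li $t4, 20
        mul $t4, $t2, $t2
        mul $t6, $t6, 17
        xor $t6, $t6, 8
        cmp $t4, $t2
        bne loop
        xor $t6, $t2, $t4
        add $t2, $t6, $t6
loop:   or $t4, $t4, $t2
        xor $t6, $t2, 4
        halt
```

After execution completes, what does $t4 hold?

li $t6, -9 → $t6=-9
li $t2, 32 → $t2=32
li $t4, 20 → $t4=20
mul $t4, $t2, $t2 → $t4=32*32=1024
mul $t6, $t6, 17 → $t6=(-9)*17=-153
xor $t6, $t6, 8 → $t6=(-153)^8=-145
cmp $t4, $t2  (cmp 1024,32)
bne loop: taken
or $t4, $t4, $t2 → $t4=1024|32=1056
xor $t6, $t2, 4 → $t6=32^4=36
halt.

1056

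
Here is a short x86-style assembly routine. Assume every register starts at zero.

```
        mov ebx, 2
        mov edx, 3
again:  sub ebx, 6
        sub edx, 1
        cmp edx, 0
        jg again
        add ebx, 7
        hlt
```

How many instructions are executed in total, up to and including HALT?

after mov ebx, 2: ebx=2
after mov edx, 3: edx=3
after sub ebx, 6: ebx=2-6=-4
after sub edx, 1: edx=3-1=2
cmp edx, 0  (cmp 2,0)
jg again: taken
after sub ebx, 6: ebx=(-4)-6=-10
after sub edx, 1: edx=2-1=1
cmp edx, 0  (cmp 1,0)
jg again: taken
after sub ebx, 6: ebx=(-10)-6=-16
after sub edx, 1: edx=1-1=0
cmp edx, 0  (cmp 0,0)
jg again: not taken
after add ebx, 7: ebx=(-16)+7=-9
halt.
Total executed instructions: 16.

16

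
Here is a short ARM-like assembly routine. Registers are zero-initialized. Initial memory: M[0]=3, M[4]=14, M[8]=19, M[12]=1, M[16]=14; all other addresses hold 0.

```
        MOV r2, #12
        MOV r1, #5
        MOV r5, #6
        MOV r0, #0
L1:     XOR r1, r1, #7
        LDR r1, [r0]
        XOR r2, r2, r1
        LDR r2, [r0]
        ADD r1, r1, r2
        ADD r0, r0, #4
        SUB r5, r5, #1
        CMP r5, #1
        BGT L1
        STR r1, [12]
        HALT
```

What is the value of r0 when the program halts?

MOV r2, #12 → r2=12
MOV r1, #5 → r1=5
MOV r5, #6 → r5=6
MOV r0, #0 → r0=0
XOR r1, r1, #7 → r1=5^7=2
LDR r1, [r0] → r1=M[0]=3
XOR r2, r2, r1 → r2=12^3=15
LDR r2, [r0] → r2=M[0]=3
ADD r1, r1, r2 → r1=3+3=6
ADD r0, r0, #4 → r0=0+4=4
SUB r5, r5, #1 → r5=6-1=5
CMP r5, #1  (cmp 5,1)
BGT L1: taken
XOR r1, r1, #7 → r1=6^7=1
LDR r1, [r0] → r1=M[4]=14
XOR r2, r2, r1 → r2=3^14=13
LDR r2, [r0] → r2=M[4]=14
ADD r1, r1, r2 → r1=14+14=28
ADD r0, r0, #4 → r0=4+4=8
SUB r5, r5, #1 → r5=5-1=4
CMP r5, #1  (cmp 4,1)
BGT L1: taken
XOR r1, r1, #7 → r1=28^7=27
LDR r1, [r0] → r1=M[8]=19
XOR r2, r2, r1 → r2=14^19=29
LDR r2, [r0] → r2=M[8]=19
ADD r1, r1, r2 → r1=19+19=38
ADD r0, r0, #4 → r0=8+4=12
SUB r5, r5, #1 → r5=4-1=3
CMP r5, #1  (cmp 3,1)
BGT L1: taken
XOR r1, r1, #7 → r1=38^7=33
LDR r1, [r0] → r1=M[12]=1
XOR r2, r2, r1 → r2=19^1=18
LDR r2, [r0] → r2=M[12]=1
ADD r1, r1, r2 → r1=1+1=2
ADD r0, r0, #4 → r0=12+4=16
SUB r5, r5, #1 → r5=3-1=2
CMP r5, #1  (cmp 2,1)
BGT L1: taken
XOR r1, r1, #7 → r1=2^7=5
LDR r1, [r0] → r1=M[16]=14
XOR r2, r2, r1 → r2=1^14=15
LDR r2, [r0] → r2=M[16]=14
ADD r1, r1, r2 → r1=14+14=28
ADD r0, r0, #4 → r0=16+4=20
SUB r5, r5, #1 → r5=2-1=1
CMP r5, #1  (cmp 1,1)
BGT L1: not taken
STR r1, [12] → M[12]=28
halt.

20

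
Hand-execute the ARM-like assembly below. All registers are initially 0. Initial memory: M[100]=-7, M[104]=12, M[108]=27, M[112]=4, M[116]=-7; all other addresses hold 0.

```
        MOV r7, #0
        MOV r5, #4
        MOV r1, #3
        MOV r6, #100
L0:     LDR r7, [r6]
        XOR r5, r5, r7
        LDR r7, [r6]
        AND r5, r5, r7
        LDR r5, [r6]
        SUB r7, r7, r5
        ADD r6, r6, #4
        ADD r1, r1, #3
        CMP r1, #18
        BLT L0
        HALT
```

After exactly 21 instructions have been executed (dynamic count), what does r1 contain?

6

MOV r7, #0 → r7=0
MOV r5, #4 → r5=4
MOV r1, #3 → r1=3
MOV r6, #100 → r6=100
LDR r7, [r6] → r7=M[100]=-7
XOR r5, r5, r7 → r5=4^(-7)=-3
LDR r7, [r6] → r7=M[100]=-7
AND r5, r5, r7 → r5=(-3)&(-7)=-7
LDR r5, [r6] → r5=M[100]=-7
SUB r7, r7, r5 → r7=(-7)-(-7)=0
ADD r6, r6, #4 → r6=100+4=104
ADD r1, r1, #3 → r1=3+3=6
CMP r1, #18  (cmp 6,18)
BLT L0: taken
LDR r7, [r6] → r7=M[104]=12
XOR r5, r5, r7 → r5=(-7)^12=-11
LDR r7, [r6] → r7=M[104]=12
AND r5, r5, r7 → r5=(-11)&12=4
LDR r5, [r6] → r5=M[104]=12
SUB r7, r7, r5 → r7=12-12=0
ADD r6, r6, #4 → r6=104+4=108
After step 21: r1 = 6.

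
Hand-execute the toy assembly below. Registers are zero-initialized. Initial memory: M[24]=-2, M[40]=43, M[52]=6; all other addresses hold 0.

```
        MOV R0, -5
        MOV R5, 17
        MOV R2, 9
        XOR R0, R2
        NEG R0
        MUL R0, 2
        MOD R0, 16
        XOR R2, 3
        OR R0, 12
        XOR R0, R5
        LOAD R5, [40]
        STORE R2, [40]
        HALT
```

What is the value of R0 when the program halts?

29

after MOV R0, -5: R0=-5
after MOV R5, 17: R5=17
after MOV R2, 9: R2=9
after XOR R0, R2: R0=(-5)^9=-14
after NEG R0: R0=-(-14)=14
after MUL R0, 2: R0=14*2=28
after MOD R0, 16: R0=28%16=12
after XOR R2, 3: R2=9^3=10
after OR R0, 12: R0=12|12=12
after XOR R0, R5: R0=12^17=29
after LOAD R5, [40]: R5=M[40]=43
STORE R2, [40] → M[40]=10
halt.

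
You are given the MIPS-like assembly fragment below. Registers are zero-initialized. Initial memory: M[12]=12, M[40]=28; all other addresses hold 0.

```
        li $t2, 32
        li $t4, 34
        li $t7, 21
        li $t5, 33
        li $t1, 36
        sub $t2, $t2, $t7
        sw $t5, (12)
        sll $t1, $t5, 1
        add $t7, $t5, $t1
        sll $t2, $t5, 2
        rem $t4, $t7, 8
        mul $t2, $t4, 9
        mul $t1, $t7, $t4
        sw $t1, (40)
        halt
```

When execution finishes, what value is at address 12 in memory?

33

after li $t2, 32: $t2=32
after li $t4, 34: $t4=34
after li $t7, 21: $t7=21
after li $t5, 33: $t5=33
after li $t1, 36: $t1=36
after sub $t2, $t2, $t7: $t2=32-21=11
sw $t5, (12) → M[12]=33
after sll $t1, $t5, 1: $t1=33<<1=66
after add $t7, $t5, $t1: $t7=33+66=99
after sll $t2, $t5, 2: $t2=33<<2=132
after rem $t4, $t7, 8: $t4=99%8=3
after mul $t2, $t4, 9: $t2=3*9=27
after mul $t1, $t7, $t4: $t1=99*3=297
sw $t1, (40) → M[40]=297
halt.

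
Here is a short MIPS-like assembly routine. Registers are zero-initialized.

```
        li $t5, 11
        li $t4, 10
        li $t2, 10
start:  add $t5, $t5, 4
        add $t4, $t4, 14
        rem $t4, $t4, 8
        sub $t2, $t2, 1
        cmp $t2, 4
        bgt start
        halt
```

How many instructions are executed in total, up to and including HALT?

li $t5, 11 → $t5=11
li $t4, 10 → $t4=10
li $t2, 10 → $t2=10
add $t5, $t5, 4 → $t5=11+4=15
add $t4, $t4, 14 → $t4=10+14=24
rem $t4, $t4, 8 → $t4=24%8=0
sub $t2, $t2, 1 → $t2=10-1=9
cmp $t2, 4  (cmp 9,4)
bgt start: taken
add $t5, $t5, 4 → $t5=15+4=19
add $t4, $t4, 14 → $t4=0+14=14
rem $t4, $t4, 8 → $t4=14%8=6
sub $t2, $t2, 1 → $t2=9-1=8
cmp $t2, 4  (cmp 8,4)
bgt start: taken
add $t5, $t5, 4 → $t5=19+4=23
add $t4, $t4, 14 → $t4=6+14=20
rem $t4, $t4, 8 → $t4=20%8=4
sub $t2, $t2, 1 → $t2=8-1=7
cmp $t2, 4  (cmp 7,4)
bgt start: taken
add $t5, $t5, 4 → $t5=23+4=27
add $t4, $t4, 14 → $t4=4+14=18
rem $t4, $t4, 8 → $t4=18%8=2
sub $t2, $t2, 1 → $t2=7-1=6
cmp $t2, 4  (cmp 6,4)
bgt start: taken
add $t5, $t5, 4 → $t5=27+4=31
add $t4, $t4, 14 → $t4=2+14=16
rem $t4, $t4, 8 → $t4=16%8=0
sub $t2, $t2, 1 → $t2=6-1=5
cmp $t2, 4  (cmp 5,4)
bgt start: taken
add $t5, $t5, 4 → $t5=31+4=35
add $t4, $t4, 14 → $t4=0+14=14
rem $t4, $t4, 8 → $t4=14%8=6
sub $t2, $t2, 1 → $t2=5-1=4
cmp $t2, 4  (cmp 4,4)
bgt start: not taken
halt.
Total executed instructions: 40.

40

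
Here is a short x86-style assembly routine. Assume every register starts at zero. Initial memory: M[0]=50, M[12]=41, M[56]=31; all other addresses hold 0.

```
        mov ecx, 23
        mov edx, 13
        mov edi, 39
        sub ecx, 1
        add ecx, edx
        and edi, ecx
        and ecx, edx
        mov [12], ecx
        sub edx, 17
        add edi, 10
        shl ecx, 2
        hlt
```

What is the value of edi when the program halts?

mov ecx, 23 → ecx=23
mov edx, 13 → edx=13
mov edi, 39 → edi=39
sub ecx, 1 → ecx=23-1=22
add ecx, edx → ecx=22+13=35
and edi, ecx → edi=39&35=35
and ecx, edx → ecx=35&13=1
mov [12], ecx → M[12]=1
sub edx, 17 → edx=13-17=-4
add edi, 10 → edi=35+10=45
shl ecx, 2 → ecx=1<<2=4
halt.

45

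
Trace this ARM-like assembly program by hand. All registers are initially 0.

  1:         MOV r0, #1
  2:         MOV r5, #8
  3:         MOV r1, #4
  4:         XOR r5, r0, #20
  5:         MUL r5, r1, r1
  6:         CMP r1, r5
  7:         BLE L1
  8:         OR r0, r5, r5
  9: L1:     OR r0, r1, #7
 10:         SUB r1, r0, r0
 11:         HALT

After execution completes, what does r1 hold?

0

after MOV r0, #1: r0=1
after MOV r5, #8: r5=8
after MOV r1, #4: r1=4
after XOR r5, r0, #20: r5=1^20=21
after MUL r5, r1, r1: r5=4*4=16
CMP r1, r5  (cmp 4,16)
BLE L1: taken
after OR r0, r1, #7: r0=4|7=7
after SUB r1, r0, r0: r1=7-7=0
halt.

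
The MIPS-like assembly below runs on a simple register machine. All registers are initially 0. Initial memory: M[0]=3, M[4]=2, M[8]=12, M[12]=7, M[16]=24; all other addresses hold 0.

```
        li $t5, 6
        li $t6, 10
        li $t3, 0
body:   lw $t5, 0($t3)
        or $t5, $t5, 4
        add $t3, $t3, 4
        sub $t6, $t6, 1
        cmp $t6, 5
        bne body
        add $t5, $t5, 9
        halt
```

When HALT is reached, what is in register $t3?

20

$t5=6
$t6=10
$t3=0
$t5=M[0]=3
$t5=3|4=7
$t3=0+4=4
$t6=10-1=9
cmp $t6, 5  (cmp 9,5)
bne body: taken
$t5=M[4]=2
$t5=2|4=6
$t3=4+4=8
$t6=9-1=8
cmp $t6, 5  (cmp 8,5)
bne body: taken
$t5=M[8]=12
$t5=12|4=12
$t3=8+4=12
$t6=8-1=7
cmp $t6, 5  (cmp 7,5)
bne body: taken
$t5=M[12]=7
$t5=7|4=7
$t3=12+4=16
$t6=7-1=6
cmp $t6, 5  (cmp 6,5)
bne body: taken
$t5=M[16]=24
$t5=24|4=28
$t3=16+4=20
$t6=6-1=5
cmp $t6, 5  (cmp 5,5)
bne body: not taken
$t5=28+9=37
halt.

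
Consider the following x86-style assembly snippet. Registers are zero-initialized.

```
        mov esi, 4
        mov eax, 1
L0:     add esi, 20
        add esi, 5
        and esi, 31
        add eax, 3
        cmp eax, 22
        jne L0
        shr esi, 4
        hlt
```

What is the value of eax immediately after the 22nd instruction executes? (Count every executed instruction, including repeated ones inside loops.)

esi=4
eax=1
esi=4+20=24
esi=24+5=29
esi=29&31=29
eax=1+3=4
cmp eax, 22  (cmp 4,22)
jne L0: taken
esi=29+20=49
esi=49+5=54
esi=54&31=22
eax=4+3=7
cmp eax, 22  (cmp 7,22)
jne L0: taken
esi=22+20=42
esi=42+5=47
esi=47&31=15
eax=7+3=10
cmp eax, 22  (cmp 10,22)
jne L0: taken
esi=15+20=35
esi=35+5=40
After step 22: eax = 10.

10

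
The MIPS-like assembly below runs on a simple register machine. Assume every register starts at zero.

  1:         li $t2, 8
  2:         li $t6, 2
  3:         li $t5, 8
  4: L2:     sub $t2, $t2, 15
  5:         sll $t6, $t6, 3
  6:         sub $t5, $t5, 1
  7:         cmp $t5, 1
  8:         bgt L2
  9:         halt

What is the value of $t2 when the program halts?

-97

$t2=8
$t6=2
$t5=8
$t2=8-15=-7
$t6=2<<3=16
$t5=8-1=7
cmp $t5, 1  (cmp 7,1)
bgt L2: taken
$t2=(-7)-15=-22
$t6=16<<3=128
$t5=7-1=6
cmp $t5, 1  (cmp 6,1)
bgt L2: taken
$t2=(-22)-15=-37
$t6=128<<3=1024
$t5=6-1=5
cmp $t5, 1  (cmp 5,1)
bgt L2: taken
$t2=(-37)-15=-52
$t6=1024<<3=8192
$t5=5-1=4
cmp $t5, 1  (cmp 4,1)
bgt L2: taken
$t2=(-52)-15=-67
$t6=8192<<3=65536
$t5=4-1=3
cmp $t5, 1  (cmp 3,1)
bgt L2: taken
$t2=(-67)-15=-82
$t6=65536<<3=524288
$t5=3-1=2
cmp $t5, 1  (cmp 2,1)
bgt L2: taken
$t2=(-82)-15=-97
$t6=524288<<3=4194304
$t5=2-1=1
cmp $t5, 1  (cmp 1,1)
bgt L2: not taken
halt.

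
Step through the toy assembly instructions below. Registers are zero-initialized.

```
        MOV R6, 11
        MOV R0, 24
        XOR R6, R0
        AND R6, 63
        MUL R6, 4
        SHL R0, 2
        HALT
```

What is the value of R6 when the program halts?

76

R6=11
R0=24
R6=11^24=19
R6=19&63=19
R6=19*4=76
R0=24<<2=96
halt.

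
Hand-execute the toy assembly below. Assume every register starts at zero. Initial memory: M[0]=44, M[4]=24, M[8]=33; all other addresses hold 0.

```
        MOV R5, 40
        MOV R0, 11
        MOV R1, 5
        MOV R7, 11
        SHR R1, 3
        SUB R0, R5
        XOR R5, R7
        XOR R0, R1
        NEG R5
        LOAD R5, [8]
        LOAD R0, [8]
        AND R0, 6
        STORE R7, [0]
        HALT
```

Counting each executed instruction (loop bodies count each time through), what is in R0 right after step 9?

-29

MOV R5, 40 → R5=40
MOV R0, 11 → R0=11
MOV R1, 5 → R1=5
MOV R7, 11 → R7=11
SHR R1, 3 → R1=5>>3=0
SUB R0, R5 → R0=11-40=-29
XOR R5, R7 → R5=40^11=35
XOR R0, R1 → R0=(-29)^0=-29
NEG R5 → R5=-(35)=-35
After step 9: R0 = -29.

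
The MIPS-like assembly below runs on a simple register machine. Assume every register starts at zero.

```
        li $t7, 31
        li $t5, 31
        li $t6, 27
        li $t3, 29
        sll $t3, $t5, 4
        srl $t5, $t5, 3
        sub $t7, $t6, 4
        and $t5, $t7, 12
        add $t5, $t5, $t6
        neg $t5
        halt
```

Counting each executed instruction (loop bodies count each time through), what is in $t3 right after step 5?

after li $t7, 31: $t7=31
after li $t5, 31: $t5=31
after li $t6, 27: $t6=27
after li $t3, 29: $t3=29
after sll $t3, $t5, 4: $t3=31<<4=496
After step 5: $t3 = 496.

496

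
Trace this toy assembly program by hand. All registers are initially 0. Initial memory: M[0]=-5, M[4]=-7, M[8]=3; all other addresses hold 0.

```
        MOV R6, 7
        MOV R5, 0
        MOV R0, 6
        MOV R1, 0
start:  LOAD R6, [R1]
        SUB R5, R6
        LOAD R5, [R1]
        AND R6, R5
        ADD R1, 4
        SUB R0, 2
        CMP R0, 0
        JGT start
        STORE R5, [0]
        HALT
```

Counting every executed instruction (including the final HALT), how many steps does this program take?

30

R6=7
R5=0
R0=6
R1=0
R6=M[0]=-5
R5=0-(-5)=5
R5=M[0]=-5
R6=(-5)&(-5)=-5
R1=0+4=4
R0=6-2=4
CMP R0, 0  (cmp 4,0)
JGT start: taken
R6=M[4]=-7
R5=(-5)-(-7)=2
R5=M[4]=-7
R6=(-7)&(-7)=-7
R1=4+4=8
R0=4-2=2
CMP R0, 0  (cmp 2,0)
JGT start: taken
R6=M[8]=3
R5=(-7)-3=-10
R5=M[8]=3
R6=3&3=3
R1=8+4=12
R0=2-2=0
CMP R0, 0  (cmp 0,0)
JGT start: not taken
STORE R5, [0] → M[0]=3
halt.
Total executed instructions: 30.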